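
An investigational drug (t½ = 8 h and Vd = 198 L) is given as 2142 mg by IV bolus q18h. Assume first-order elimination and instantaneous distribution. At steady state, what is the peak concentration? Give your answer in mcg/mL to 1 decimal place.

τ/t½ = 18/8 ≈ 2.25, so fraction remaining f = (1/2)^(18/8) ≈ 0.2102.
Accumulation ratio R = 1/(1 − f) ≈ 1/0.7898 ≈ 1.2661.
Single-dose peak C₀ = D/Vd = 2142/198 ≈ 10.818 mcg/mL.
Steady-state peak Cmax,ss = C₀·R ≈ 10.818 × 1.2661 ≈ 13.697 mcg/mL.

13.7 mcg/mL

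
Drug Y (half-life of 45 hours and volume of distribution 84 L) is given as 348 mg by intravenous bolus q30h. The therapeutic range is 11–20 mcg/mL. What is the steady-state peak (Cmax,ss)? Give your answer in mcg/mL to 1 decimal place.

k = ln2/t½ = ln2/45 ≈ 0.015403 h⁻¹; fraction remaining f = e^(−kτ) = e^(−0.015403×30) ≈ 0.6300.
At steady state, accumulation factor R = 1/(1 − e^(−kτ)) ≈ 2.7027.
Each bolus raises the concentration by D/Vd = 348/84 ≈ 4.143 mcg/mL.
Steady-state peak Cmax,ss = C₀·R ≈ 4.143 × 2.7027 ≈ 11.197 mcg/mL.
Peak 11.2 mcg/mL vs MTC 20 mcg/mL: below toxic threshold.

11.2 mcg/mL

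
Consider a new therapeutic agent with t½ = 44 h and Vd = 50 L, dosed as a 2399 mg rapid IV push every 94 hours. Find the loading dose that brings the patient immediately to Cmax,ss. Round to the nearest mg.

3105 mg

f = (1/2)^(94/44) ≈ 0.227452; accumulation ratio R = 1/(1−f) ≈ 1.29442.
Loading dose to hit Cmax,ss on first dose: D_load = D_maint·R ≈ 2399 × 1.29442 ≈ 3105.31 mg.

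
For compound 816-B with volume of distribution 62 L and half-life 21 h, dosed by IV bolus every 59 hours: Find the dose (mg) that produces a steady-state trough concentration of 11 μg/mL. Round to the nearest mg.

4099 mg

τ/t½ = 59/21 ≈ 2.8095, so f = (1/2)^(59/21) ≈ 0.142643.
Cmin,ss = (D/Vd)·f/(1−f), so D = Cmin,ss·Vd·(1−f)/f.
D = 11 × 62 × (1−f)/f ≈ 11 × 62 × 6.01051 ≈ 4099.17 mg.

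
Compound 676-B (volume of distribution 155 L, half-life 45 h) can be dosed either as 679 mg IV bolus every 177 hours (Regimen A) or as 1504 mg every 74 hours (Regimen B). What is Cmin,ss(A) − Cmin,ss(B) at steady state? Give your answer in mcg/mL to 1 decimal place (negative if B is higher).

-4.3 mcg/mL

Regimen A: f = (1/2)^(177/45) ≈ 0.0655; Cmin,ss = (679/155)·f/(1−f) ≈ 0.307 mcg/mL.
Regimen B: f = (1/2)^(74/45) ≈ 0.3199; Cmin,ss = (1504/155)·f/(1−f) ≈ 4.564 mcg/mL.
Difference ≈ 0.307 − 4.564 ≈ -4.257 mcg/mL.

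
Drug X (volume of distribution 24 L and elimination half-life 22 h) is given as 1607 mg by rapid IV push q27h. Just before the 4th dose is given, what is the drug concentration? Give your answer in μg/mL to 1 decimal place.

46.0 μg/mL

f = (1/2)^(τ/t½) = (1/2)^(27/22) ≈ 0.4271.
C₀ = D/Vd = 1607/24 ≈ 66.958 μg/mL.
Before the 4th dose, 3 doses have been given. Superposition: Cmin = C₀·(f + f² + … + f^3).
≈ 66.958 × (0.4271 + 0.1824 + 0.0779) ≈ 66.958 × 0.6874 ≈ 46.027 μg/mL.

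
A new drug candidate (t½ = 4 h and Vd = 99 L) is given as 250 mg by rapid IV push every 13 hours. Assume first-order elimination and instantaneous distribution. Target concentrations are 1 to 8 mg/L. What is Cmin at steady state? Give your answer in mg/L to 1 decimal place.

0.3 mg/L

Over one 13-h interval, 13/4 ≈ 3.25 half-lives elapse, leaving f ≈ 0.1051 of each dose.
Single-dose peak C₀ = D/Vd = 250/99 ≈ 2.525 mg/L.
Steady-state trough Cmin,ss = C₀·f/(1−f) ≈ 2.525 × 0.1051/0.8949 ≈ 0.297 mg/L.
Trough 0.3 mg/L vs MEC 1 mg/L: subtherapeutic.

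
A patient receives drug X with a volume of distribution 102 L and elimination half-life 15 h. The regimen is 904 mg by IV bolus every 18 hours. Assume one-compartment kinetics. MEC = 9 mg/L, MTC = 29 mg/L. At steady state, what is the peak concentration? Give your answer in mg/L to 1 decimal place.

τ/t½ = 18/15 ≈ 1.2, so fraction remaining f = (1/2)^(18/15) ≈ 0.4353.
At steady state, accumulation factor R = 1/(1 − e^(−kτ)) ≈ 1.7709.
Each bolus raises the concentration by D/Vd = 904/102 ≈ 8.863 mg/L.
Steady-state peak Cmax,ss = C₀·R ≈ 8.863 × 1.7709 ≈ 15.695 mg/L.
Peak 15.7 mg/L vs MTC 29 mg/L: below toxic threshold.

15.7 mg/L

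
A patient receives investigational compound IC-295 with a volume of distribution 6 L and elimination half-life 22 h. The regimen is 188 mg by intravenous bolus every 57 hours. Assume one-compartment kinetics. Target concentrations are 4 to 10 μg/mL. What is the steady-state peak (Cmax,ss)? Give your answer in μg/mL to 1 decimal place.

Over one 57-h interval, 57/22 ≈ 2.5909 half-lives elapse, leaving f ≈ 0.1660 of each dose.
At steady state, accumulation factor R = 1/(1 − e^(−kτ)) ≈ 1.1990.
Each bolus raises the concentration by D/Vd = 188/6 ≈ 31.333 μg/mL.
Steady-state peak Cmax,ss = C₀·R ≈ 31.333 × 1.1990 ≈ 37.568 μg/mL.
Peak 37.6 μg/mL vs MTC 10 μg/mL: exceeds toxic threshold.

37.6 μg/mL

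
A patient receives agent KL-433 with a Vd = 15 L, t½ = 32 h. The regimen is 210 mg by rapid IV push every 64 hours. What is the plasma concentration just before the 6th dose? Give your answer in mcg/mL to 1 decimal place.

4.7 mcg/mL

f = (1/2)^(τ/t½) = (1/2)^(64/32) ≈ 0.2500.
C₀ = D/Vd = 210/15 ≈ 14.000 mcg/mL.
Before the 6th dose, 5 doses have been given. Superposition: Cmin = C₀·(f + f² + … + f^5).
≈ 14.000 × (0.2500 + 0.0625 + 0.0156 + 0.0039 + 0.0010) ≈ 14.000 × 0.3330 ≈ 4.662 mcg/mL.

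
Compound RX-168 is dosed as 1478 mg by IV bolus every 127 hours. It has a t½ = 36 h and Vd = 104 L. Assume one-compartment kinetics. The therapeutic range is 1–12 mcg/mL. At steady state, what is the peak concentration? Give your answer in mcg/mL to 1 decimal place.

Over one 127-h interval, 127/36 ≈ 3.5278 half-lives elapse, leaving f ≈ 0.0867 of each dose.
At steady state, accumulation factor R = 1/(1 − e^(−kτ)) ≈ 1.0949.
Each bolus raises the concentration by D/Vd = 1478/104 ≈ 14.212 mcg/mL.
Steady-state peak Cmax,ss = C₀·R ≈ 14.212 × 1.0949 ≈ 15.561 mcg/mL.
Peak 15.6 mcg/mL vs MTC 12 mcg/mL: exceeds toxic threshold.

15.6 mcg/mL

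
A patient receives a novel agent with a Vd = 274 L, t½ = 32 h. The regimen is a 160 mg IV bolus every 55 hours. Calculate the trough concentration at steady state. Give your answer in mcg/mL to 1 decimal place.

0.3 mcg/mL

τ/t½ = 55/32 ≈ 1.7188, so fraction remaining f = (1/2)^(55/32) ≈ 0.3038.
Each bolus raises the concentration by D/Vd = 160/274 ≈ 0.584 mcg/mL.
Steady-state trough Cmin,ss = C₀·f/(1−f) ≈ 0.584 × 0.3038/0.6962 ≈ 0.255 mcg/mL.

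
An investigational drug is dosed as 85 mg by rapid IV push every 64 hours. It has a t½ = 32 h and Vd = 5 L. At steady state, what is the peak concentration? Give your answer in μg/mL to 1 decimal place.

22.7 μg/mL

The dosing interval is 2 half-lives, so f = 2^(−2) = 0.25.
At steady state, R = 1/(1 − 0.25) = 4/3.
Single-dose peak C₀ = D/Vd = 85/5 = 17 μg/mL.
Steady-state peak Cmax,ss = C₀·R = 17 × 4/3 ≈ 22.667 μg/mL.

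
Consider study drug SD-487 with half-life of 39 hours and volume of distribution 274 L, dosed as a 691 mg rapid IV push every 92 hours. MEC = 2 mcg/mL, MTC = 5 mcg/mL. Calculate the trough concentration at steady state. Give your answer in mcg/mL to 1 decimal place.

τ/t½ = 92/39 ≈ 2.359, so fraction remaining f = (1/2)^(92/39) ≈ 0.1949.
Accumulation ratio R = 1/(1 − f) ≈ 1/0.8051 ≈ 1.2421.
Each bolus raises the concentration by D/Vd = 691/274 ≈ 2.522 mcg/mL.
Cmax,ss = C₀/(1 − f) ≈ 2.522/0.8051 ≈ 3.133 mcg/mL.
Steady-state trough Cmin,ss = Cmax,ss·f ≈ 3.133 × 0.1949 ≈ 0.611 mcg/mL.
Trough 0.6 mcg/mL vs MEC 2 mcg/mL: subtherapeutic.

0.6 mcg/mL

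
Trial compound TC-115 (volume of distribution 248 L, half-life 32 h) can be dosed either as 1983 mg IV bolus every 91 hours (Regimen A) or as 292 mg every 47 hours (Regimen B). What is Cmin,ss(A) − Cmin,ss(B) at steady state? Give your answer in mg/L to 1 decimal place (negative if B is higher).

0.6 mg/L

Regimen A: f = (1/2)^(91/32) ≈ 0.1393; Cmin,ss = (1983/248)·f/(1−f) ≈ 1.294 mg/L.
Regimen B: f = (1/2)^(47/32) ≈ 0.3613; Cmin,ss = (292/248)·f/(1−f) ≈ 0.666 mg/L.
Difference ≈ 1.294 − 0.666 ≈ 0.628 mg/L.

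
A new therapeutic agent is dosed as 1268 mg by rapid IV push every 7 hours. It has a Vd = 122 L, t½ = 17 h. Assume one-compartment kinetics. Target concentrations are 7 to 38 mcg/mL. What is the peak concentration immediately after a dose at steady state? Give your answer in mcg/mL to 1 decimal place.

k = ln2/t½ = ln2/17 ≈ 0.040773 h⁻¹; fraction remaining f = e^(−kτ) = e^(−0.040773×7) ≈ 0.7517.
Accumulation ratio R = 1/(1 − f) ≈ 1/0.2483 ≈ 4.0274.
Single-dose peak C₀ = D/Vd = 1268/122 ≈ 10.393 mcg/mL.
Steady-state peak Cmax,ss = C₀·R ≈ 10.393 × 4.0274 ≈ 41.857 mcg/mL.
Peak 41.9 mcg/mL vs MTC 38 mcg/mL: exceeds toxic threshold.

41.9 mcg/mL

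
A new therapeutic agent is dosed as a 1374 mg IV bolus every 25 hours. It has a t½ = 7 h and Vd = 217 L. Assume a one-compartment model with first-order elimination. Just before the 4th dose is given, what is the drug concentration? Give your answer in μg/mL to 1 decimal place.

f = (1/2)^(τ/t½) = (1/2)^(25/7) ≈ 0.0841.
C₀ = D/Vd = 1374/217 ≈ 6.332 μg/mL.
Before the 4th dose, 3 doses have been given. Superposition: Cmin = C₀·(f + f² + … + f^3).
≈ 6.332 × (0.0841 + 0.0071 + 0.0006) ≈ 6.332 × 0.0918 ≈ 0.581 μg/mL.

0.6 μg/mL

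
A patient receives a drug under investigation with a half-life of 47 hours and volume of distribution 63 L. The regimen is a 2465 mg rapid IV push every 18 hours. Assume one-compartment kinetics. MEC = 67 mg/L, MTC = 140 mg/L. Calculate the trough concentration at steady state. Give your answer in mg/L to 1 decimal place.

128.7 mg/L

Over one 18-h interval, 18/47 ≈ 0.38298 half-lives elapse, leaving f ≈ 0.7669 of each dose.
Each bolus raises the concentration by D/Vd = 2465/63 ≈ 39.127 mg/L.
Steady-state trough Cmin,ss = C₀·f/(1−f) ≈ 39.127 × 0.7669/0.2331 ≈ 128.728 mg/L.
Trough 128.7 mg/L vs MEC 67 mg/L: adequate.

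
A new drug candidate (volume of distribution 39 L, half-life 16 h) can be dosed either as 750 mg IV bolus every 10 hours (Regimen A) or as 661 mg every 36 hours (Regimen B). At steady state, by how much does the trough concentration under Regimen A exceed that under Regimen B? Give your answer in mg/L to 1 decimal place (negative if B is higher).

31.0 mg/L

Regimen A: f = (1/2)^(10/16) ≈ 0.6484; Cmin,ss = (750/39)·f/(1−f) ≈ 35.464 mg/L.
Regimen B: f = (1/2)^(36/16) ≈ 0.2102; Cmin,ss = (661/39)·f/(1−f) ≈ 4.511 mg/L.
Difference ≈ 35.464 − 4.511 ≈ 30.953 mg/L.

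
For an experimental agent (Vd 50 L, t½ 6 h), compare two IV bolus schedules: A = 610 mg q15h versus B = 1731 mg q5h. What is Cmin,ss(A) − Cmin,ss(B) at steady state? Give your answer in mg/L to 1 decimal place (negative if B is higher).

Regimen A: f = (1/2)^(15/6) ≈ 0.1768; Cmin,ss = (610/50)·f/(1−f) ≈ 2.620 mg/L.
Regimen B: f = (1/2)^(5/6) ≈ 0.5612; Cmin,ss = (1731/50)·f/(1−f) ≈ 44.277 mg/L.
Difference ≈ 2.620 − 44.277 ≈ -41.657 mg/L.

-41.7 mg/L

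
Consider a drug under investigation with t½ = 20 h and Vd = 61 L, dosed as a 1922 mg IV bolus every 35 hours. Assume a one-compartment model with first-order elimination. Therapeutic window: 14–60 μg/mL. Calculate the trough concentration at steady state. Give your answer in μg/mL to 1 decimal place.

13.3 μg/mL

τ/t½ = 35/20 ≈ 1.75, so fraction remaining f = (1/2)^(35/20) ≈ 0.2973.
Accumulation ratio R = 1/(1 − f) ≈ 1/0.7027 ≈ 1.4231.
Single-dose peak C₀ = D/Vd = 1922/61 ≈ 31.508 μg/mL.
Cmax,ss = C₀/(1 − f) ≈ 31.508/0.7027 ≈ 44.838 μg/mL.
One interval later, Cmin,ss = Cmax,ss·e^(−kτ) ≈ 44.838 × 0.2973 ≈ 13.330 μg/mL.
Trough 13.3 μg/mL vs MEC 14 μg/mL: subtherapeutic.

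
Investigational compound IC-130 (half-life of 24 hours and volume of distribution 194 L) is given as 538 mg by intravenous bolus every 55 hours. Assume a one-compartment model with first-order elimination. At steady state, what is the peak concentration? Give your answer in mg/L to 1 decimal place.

k = ln2/t½ = ln2/24 ≈ 0.028881 h⁻¹; fraction remaining f = e^(−kτ) = e^(−0.028881×55) ≈ 0.2042.
Accumulation ratio R = 1/(1 − f) ≈ 1/0.7958 ≈ 1.2566.
Each bolus raises the concentration by D/Vd = 538/194 ≈ 2.773 mg/L.
Steady-state peak Cmax,ss = C₀·R ≈ 2.773 × 1.2566 ≈ 3.485 mg/L.

3.5 mg/L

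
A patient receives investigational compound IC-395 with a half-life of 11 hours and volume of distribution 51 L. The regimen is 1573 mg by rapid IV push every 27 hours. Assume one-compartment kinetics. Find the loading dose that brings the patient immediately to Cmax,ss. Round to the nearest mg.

1924 mg

f = (1/2)^(27/11) ≈ 0.182435; accumulation ratio R = 1/(1−f) ≈ 1.22314.
Loading dose to hit Cmax,ss on first dose: D_load = D_maint·R ≈ 1573 × 1.22314 ≈ 1924.00 mg.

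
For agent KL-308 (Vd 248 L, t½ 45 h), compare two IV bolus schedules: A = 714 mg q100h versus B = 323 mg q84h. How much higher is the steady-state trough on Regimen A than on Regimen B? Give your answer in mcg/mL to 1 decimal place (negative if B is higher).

Regimen A: f = (1/2)^(100/45) ≈ 0.2143; Cmin,ss = (714/248)·f/(1−f) ≈ 0.785 mcg/mL.
Regimen B: f = (1/2)^(84/45) ≈ 0.2742; Cmin,ss = (323/248)·f/(1−f) ≈ 0.492 mcg/mL.
Difference ≈ 0.785 − 0.492 ≈ 0.293 mcg/mL.

0.3 mcg/mL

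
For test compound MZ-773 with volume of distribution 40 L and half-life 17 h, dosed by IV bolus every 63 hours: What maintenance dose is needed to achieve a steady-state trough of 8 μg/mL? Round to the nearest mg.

3856 mg

τ/t½ = 63/17 ≈ 3.7059, so f = (1/2)^(63/17) ≈ 0.076633.
Cmin,ss = (D/Vd)·f/(1−f), so D = Cmin,ss·Vd·(1−f)/f.
D = 8 × 40 × (1−f)/f ≈ 8 × 40 × 12.04921 ≈ 3855.75 mg.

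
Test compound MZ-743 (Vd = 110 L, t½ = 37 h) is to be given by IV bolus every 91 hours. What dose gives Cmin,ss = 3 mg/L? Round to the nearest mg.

1485 mg

τ/t½ = 91/37 ≈ 2.4595, so f = (1/2)^(91/37) ≈ 0.181815.
Cmin,ss = (D/Vd)·f/(1−f), so D = Cmin,ss·Vd·(1−f)/f.
D = 3 × 110 × (1−f)/f ≈ 3 × 110 × 4.50010 ≈ 1485.03 mg.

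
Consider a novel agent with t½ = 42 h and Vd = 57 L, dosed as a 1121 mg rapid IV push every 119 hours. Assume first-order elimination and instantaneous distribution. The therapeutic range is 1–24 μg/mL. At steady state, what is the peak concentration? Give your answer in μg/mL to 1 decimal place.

τ/t½ = 119/42 ≈ 2.8333, so fraction remaining f = (1/2)^(119/42) ≈ 0.1403.
At steady state, accumulation factor R = 1/(1 − e^(−kτ)) ≈ 1.1632.
Single-dose peak C₀ = D/Vd = 1121/57 ≈ 19.667 μg/mL.
Steady-state peak Cmax,ss = C₀·R ≈ 19.667 × 1.1632 ≈ 22.877 μg/mL.
Peak 22.9 μg/mL vs MTC 24 μg/mL: below toxic threshold.

22.9 μg/mL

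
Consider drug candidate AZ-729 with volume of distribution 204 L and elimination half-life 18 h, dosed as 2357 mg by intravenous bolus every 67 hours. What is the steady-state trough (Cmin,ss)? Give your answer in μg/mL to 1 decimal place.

0.9 μg/mL

k = ln2/t½ = ln2/18 ≈ 0.038508 h⁻¹; fraction remaining f = e^(−kτ) = e^(−0.038508×67) ≈ 0.0758.
Single-dose peak C₀ = D/Vd = 2357/204 ≈ 11.554 μg/mL.
Steady-state trough Cmin,ss = C₀·f/(1−f) ≈ 11.554 × 0.0758/0.9242 ≈ 0.948 μg/mL.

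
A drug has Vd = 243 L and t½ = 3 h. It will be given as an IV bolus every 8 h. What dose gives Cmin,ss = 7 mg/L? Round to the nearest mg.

τ/t½ = 8/3 ≈ 2.6667, so f = (1/2)^(8/3) ≈ 0.157490.
Cmin,ss = (D/Vd)·f/(1−f), so D = Cmin,ss·Vd·(1−f)/f.
D = 7 × 243 × (1−f)/f ≈ 7 × 243 × 5.34961 ≈ 9099.69 mg.

9100 mg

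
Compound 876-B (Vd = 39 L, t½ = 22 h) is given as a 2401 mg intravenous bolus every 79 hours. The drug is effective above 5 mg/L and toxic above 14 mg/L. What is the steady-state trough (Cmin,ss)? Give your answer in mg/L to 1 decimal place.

Over one 79-h interval, 79/22 ≈ 3.5909 half-lives elapse, leaving f ≈ 0.0830 of each dose.
Each bolus raises the concentration by D/Vd = 2401/39 ≈ 61.564 mg/L.
Steady-state trough Cmin,ss = C₀·f/(1−f) ≈ 61.564 × 0.0830/0.9170 ≈ 5.572 mg/L.
Trough 5.6 mg/L vs MEC 5 mg/L: adequate.

5.6 mg/L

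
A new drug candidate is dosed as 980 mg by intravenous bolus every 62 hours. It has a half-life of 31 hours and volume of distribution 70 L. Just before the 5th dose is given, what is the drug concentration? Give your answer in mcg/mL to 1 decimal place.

f = (1/2)^(τ/t½) = (1/2)^(62/31) ≈ 0.2500.
C₀ = D/Vd = 980/70 ≈ 14.000 mcg/mL.
Before the 5th dose, 4 doses have been given. Superposition: Cmin = C₀·(f + f² + … + f^4).
≈ 14.000 × (0.2500 + 0.0625 + 0.0156 + 0.0039) ≈ 14.000 × 0.3320 ≈ 4.648 mcg/mL.

4.6 mcg/mL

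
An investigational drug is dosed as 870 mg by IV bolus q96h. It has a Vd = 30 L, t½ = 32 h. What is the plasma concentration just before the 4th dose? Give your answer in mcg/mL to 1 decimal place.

4.1 mcg/mL

f = (1/2)^(τ/t½) = (1/2)^(96/32) ≈ 0.1250.
C₀ = D/Vd = 870/30 ≈ 29.000 mcg/mL.
Before the 4th dose, 3 doses have been given. Superposition: Cmin = C₀·(f + f² + … + f^3).
≈ 29.000 × (0.1250 + 0.0156 + 0.0020) ≈ 29.000 × 0.1426 ≈ 4.135 mcg/mL.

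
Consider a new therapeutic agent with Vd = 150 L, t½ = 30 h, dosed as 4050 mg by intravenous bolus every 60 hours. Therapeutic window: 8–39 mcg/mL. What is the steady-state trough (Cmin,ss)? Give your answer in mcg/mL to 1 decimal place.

The dosing interval is 2 half-lives, so f = 2^(−2) = 0.25.
Accumulation ratio R = 1/(1 − f) = 1/0.75 = 4/3.
Single-dose peak C₀ = D/Vd = 4050/150 = 27 mcg/mL.
Steady-state peak Cmax,ss = C₀·R = 27 × 4/3 ≈ 36.000 mcg/mL.
Steady-state trough Cmin,ss = Cmax,ss·f ≈ 36.000 × 0.25 ≈ 9.000 mcg/mL.
Trough 9.0 mcg/mL vs MEC 8 mcg/mL: adequate.

9.0 mcg/mL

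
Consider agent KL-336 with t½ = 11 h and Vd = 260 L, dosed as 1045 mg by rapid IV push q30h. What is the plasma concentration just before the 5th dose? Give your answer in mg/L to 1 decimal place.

f = (1/2)^(τ/t½) = (1/2)^(30/11) ≈ 0.1510.
C₀ = D/Vd = 1045/260 ≈ 4.019 mg/L.
Before the 5th dose, 4 doses have been given. Superposition: Cmin = C₀·(f + f² + … + f^4).
≈ 4.019 × (0.1510 + 0.0228 + 0.0034 + 0.0005) ≈ 4.019 × 0.1777 ≈ 0.714 mg/L.

0.7 mg/L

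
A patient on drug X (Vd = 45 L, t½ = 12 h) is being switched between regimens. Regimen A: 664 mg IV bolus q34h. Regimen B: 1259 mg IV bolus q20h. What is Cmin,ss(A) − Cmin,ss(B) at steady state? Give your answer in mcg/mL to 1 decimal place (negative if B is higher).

-10.5 mcg/mL

Regimen A: f = (1/2)^(34/12) ≈ 0.1403; Cmin,ss = (664/45)·f/(1−f) ≈ 2.408 mcg/mL.
Regimen B: f = (1/2)^(20/12) ≈ 0.3150; Cmin,ss = (1259/45)·f/(1−f) ≈ 12.866 mcg/mL.
Difference ≈ 2.408 − 12.866 ≈ -10.458 mcg/mL.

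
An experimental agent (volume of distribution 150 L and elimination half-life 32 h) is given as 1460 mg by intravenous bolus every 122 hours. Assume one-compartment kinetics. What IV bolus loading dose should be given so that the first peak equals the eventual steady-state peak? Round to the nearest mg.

1572 mg

f = (1/2)^(122/32) ≈ 0.071174; accumulation ratio R = 1/(1−f) ≈ 1.07663.
Loading dose to hit Cmax,ss on first dose: D_load = D_maint·R ≈ 1460 × 1.07663 ≈ 1571.88 mg.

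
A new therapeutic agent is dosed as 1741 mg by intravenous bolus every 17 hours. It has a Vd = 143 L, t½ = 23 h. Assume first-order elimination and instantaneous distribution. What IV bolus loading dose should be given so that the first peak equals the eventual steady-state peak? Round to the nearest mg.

4343 mg

f = (1/2)^(17/23) ≈ 0.599100; accumulation ratio R = 1/(1−f) ≈ 2.49439.
Loading dose to hit Cmax,ss on first dose: D_load = D_maint·R ≈ 1741 × 2.49439 ≈ 4342.73 mg.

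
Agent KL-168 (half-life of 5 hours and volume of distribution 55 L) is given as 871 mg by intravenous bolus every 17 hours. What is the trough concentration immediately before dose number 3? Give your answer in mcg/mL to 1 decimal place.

f = (1/2)^(τ/t½) = (1/2)^(17/5) ≈ 0.0947.
C₀ = D/Vd = 871/55 ≈ 15.836 mcg/mL.
Before the 3rd dose, 2 doses have been given. Superposition: Cmin = C₀·(f + f²).
≈ 15.836 × (0.0947 + 0.0090) ≈ 15.836 × 0.1037 ≈ 1.642 mcg/mL.

1.6 mcg/mL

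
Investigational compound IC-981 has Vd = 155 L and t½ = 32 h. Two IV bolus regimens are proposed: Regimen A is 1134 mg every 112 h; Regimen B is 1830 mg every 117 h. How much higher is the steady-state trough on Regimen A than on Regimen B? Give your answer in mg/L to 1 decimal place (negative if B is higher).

-0.3 mg/L

Regimen A: f = (1/2)^(112/32) ≈ 0.0884; Cmin,ss = (1134/155)·f/(1−f) ≈ 0.709 mg/L.
Regimen B: f = (1/2)^(117/32) ≈ 0.0793; Cmin,ss = (1830/155)·f/(1−f) ≈ 1.017 mg/L.
Difference ≈ 0.709 − 1.017 ≈ -0.308 mg/L.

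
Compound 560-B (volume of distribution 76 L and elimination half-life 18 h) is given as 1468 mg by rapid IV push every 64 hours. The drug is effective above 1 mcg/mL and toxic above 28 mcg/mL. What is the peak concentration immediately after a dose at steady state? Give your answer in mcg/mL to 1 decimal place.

τ/t½ = 64/18 ≈ 3.5556, so fraction remaining f = (1/2)^(64/18) ≈ 0.0850.
At steady state, accumulation factor R = 1/(1 − e^(−kτ)) ≈ 1.0929.
Single-dose peak C₀ = D/Vd = 1468/76 ≈ 19.316 mcg/mL.
Steady-state peak Cmax,ss = C₀·R ≈ 19.316 × 1.0929 ≈ 21.110 mcg/mL.
Peak 21.1 mcg/mL vs MTC 28 mcg/mL: below toxic threshold.

21.1 mcg/mL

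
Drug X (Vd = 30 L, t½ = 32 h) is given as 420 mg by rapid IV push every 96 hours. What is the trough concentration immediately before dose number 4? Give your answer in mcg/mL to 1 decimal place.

f = (1/2)^(τ/t½) = (1/2)^(96/32) ≈ 0.1250.
C₀ = D/Vd = 420/30 ≈ 14.000 mcg/mL.
Before the 4th dose, 3 doses have been given. Superposition: Cmin = C₀·(f + f² + … + f^3).
≈ 14.000 × (0.1250 + 0.0156 + 0.0020) ≈ 14.000 × 0.1426 ≈ 1.996 mcg/mL.

2.0 mcg/mL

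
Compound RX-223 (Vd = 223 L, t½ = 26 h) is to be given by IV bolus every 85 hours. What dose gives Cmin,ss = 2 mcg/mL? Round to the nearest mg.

τ/t½ = 85/26 ≈ 3.2692, so f = (1/2)^(85/26) ≈ 0.103720.
Cmin,ss = (D/Vd)·f/(1−f), so D = Cmin,ss·Vd·(1−f)/f.
D = 2 × 223 × (1−f)/f ≈ 2 × 223 × 8.64134 ≈ 3854.04 mg.

3854 mg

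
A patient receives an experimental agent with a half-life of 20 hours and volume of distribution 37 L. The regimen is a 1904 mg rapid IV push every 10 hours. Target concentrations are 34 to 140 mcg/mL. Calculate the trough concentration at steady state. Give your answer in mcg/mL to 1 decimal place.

Over one 10-h interval, 10/20 ≈ 0.5 half-lives elapse, leaving f ≈ 0.7071 of each dose.
Accumulation ratio R = 1/(1 − f) ≈ 1/0.2929 ≈ 3.4141.
Each bolus raises the concentration by D/Vd = 1904/37 ≈ 51.459 mcg/mL.
Cmax,ss = C₀/(1 − f) ≈ 51.459/0.2929 ≈ 175.688 mcg/mL.
One interval later, Cmin,ss = Cmax,ss·e^(−kτ) ≈ 175.688 × 0.7071 ≈ 124.229 mcg/mL.
Trough 124.2 mcg/mL vs MEC 34 mcg/mL: adequate.

124.2 mcg/mL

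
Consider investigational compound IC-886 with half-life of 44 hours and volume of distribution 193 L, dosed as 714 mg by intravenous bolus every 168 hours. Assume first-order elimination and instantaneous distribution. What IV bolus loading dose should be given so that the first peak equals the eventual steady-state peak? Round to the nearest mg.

f = (1/2)^(168/44) ≈ 0.070895; accumulation ratio R = 1/(1−f) ≈ 1.07630.
Loading dose to hit Cmax,ss on first dose: D_load = D_maint·R ≈ 714 × 1.07630 ≈ 768.48 mg.

768 mg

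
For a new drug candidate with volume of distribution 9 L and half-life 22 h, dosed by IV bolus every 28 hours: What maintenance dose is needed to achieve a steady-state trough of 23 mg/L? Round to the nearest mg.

τ/t½ = 28/22 ≈ 1.2727, so f = (1/2)^(28/22) ≈ 0.413877.
Cmin,ss = (D/Vd)·f/(1−f), so D = Cmin,ss·Vd·(1−f)/f.
D = 23 × 9 × (1−f)/f ≈ 23 × 9 × 1.41618 ≈ 293.15 mg.

293 mg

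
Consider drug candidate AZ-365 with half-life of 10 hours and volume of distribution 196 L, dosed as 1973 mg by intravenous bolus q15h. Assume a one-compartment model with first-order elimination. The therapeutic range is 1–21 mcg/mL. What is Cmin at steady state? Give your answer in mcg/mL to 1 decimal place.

5.5 mcg/mL

τ/t½ = 15/10 ≈ 1.5, so fraction remaining f = (1/2)^(15/10) ≈ 0.3536.
At steady state, accumulation factor R = 1/(1 − e^(−kτ)) ≈ 1.5470.
Each bolus raises the concentration by D/Vd = 1973/196 ≈ 10.066 mcg/mL.
Steady-state peak Cmax,ss = C₀·R ≈ 10.066 × 1.5470 ≈ 15.572 mcg/mL.
Steady-state trough Cmin,ss = Cmax,ss·f ≈ 15.572 × 0.3536 ≈ 5.506 mcg/mL.
Trough 5.5 mcg/mL vs MEC 1 mcg/mL: adequate.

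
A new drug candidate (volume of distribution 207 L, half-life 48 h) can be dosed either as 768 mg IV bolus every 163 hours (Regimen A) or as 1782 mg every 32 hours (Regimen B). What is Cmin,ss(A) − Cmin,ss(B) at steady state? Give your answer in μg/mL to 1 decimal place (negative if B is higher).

-14.3 μg/mL

Regimen A: f = (1/2)^(163/48) ≈ 0.0950; Cmin,ss = (768/207)·f/(1−f) ≈ 0.389 μg/mL.
Regimen B: f = (1/2)^(32/48) ≈ 0.6300; Cmin,ss = (1782/207)·f/(1−f) ≈ 14.658 μg/mL.
Difference ≈ 0.389 − 14.658 ≈ -14.269 μg/mL.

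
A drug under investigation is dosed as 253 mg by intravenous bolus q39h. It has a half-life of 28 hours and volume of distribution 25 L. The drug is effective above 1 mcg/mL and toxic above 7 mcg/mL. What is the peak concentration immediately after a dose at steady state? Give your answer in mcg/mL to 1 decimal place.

16.3 mcg/mL

τ/t½ = 39/28 ≈ 1.3929, so fraction remaining f = (1/2)^(39/28) ≈ 0.3808.
Accumulation ratio R = 1/(1 − f) ≈ 1/0.6192 ≈ 1.6150.
Single-dose peak C₀ = D/Vd = 253/25 ≈ 10.120 mcg/mL.
Cmax,ss = C₀/(1 − f) ≈ 10.120/0.6192 ≈ 16.344 mcg/mL.
Peak 16.3 mcg/mL vs MTC 7 mcg/mL: exceeds toxic threshold.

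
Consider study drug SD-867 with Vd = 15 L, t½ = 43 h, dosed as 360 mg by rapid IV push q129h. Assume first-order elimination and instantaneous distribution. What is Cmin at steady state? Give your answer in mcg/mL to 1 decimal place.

The dosing interval is 3 half-lives, so f = 2^(−3) = 0.125.
Accumulation ratio R = 1/(1 − f) = 1/0.875 = 8/7.
Single-dose peak C₀ = D/Vd = 360/15 = 24 mcg/mL.
Steady-state peak Cmax,ss = C₀·R = 24 × 8/7 ≈ 27.429 mcg/mL.
Steady-state trough Cmin,ss = Cmax,ss·f ≈ 27.429 × 0.125 ≈ 3.429 mcg/mL.

3.4 mcg/mL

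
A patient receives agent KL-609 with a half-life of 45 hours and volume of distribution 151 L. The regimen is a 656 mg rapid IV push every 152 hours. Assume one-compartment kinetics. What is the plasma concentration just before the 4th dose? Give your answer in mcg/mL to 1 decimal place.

f = (1/2)^(τ/t½) = (1/2)^(152/45) ≈ 0.0962.
C₀ = D/Vd = 656/151 ≈ 4.344 mcg/mL.
Before the 4th dose, 3 doses have been given. Superposition: Cmin = C₀·(f + f² + … + f^3).
≈ 4.344 × (0.0962 + 0.0093 + 0.0009) ≈ 4.344 × 0.1064 ≈ 0.462 mcg/mL.

0.5 mcg/mL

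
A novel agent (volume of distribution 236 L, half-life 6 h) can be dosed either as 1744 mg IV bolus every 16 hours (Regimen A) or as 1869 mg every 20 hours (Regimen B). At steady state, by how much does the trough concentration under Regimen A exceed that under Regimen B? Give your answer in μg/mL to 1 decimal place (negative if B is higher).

0.5 μg/mL

Regimen A: f = (1/2)^(16/6) ≈ 0.1575; Cmin,ss = (1744/236)·f/(1−f) ≈ 1.381 μg/mL.
Regimen B: f = (1/2)^(20/6) ≈ 0.0992; Cmin,ss = (1869/236)·f/(1−f) ≈ 0.872 μg/mL.
Difference ≈ 1.381 − 0.872 ≈ 0.509 μg/mL.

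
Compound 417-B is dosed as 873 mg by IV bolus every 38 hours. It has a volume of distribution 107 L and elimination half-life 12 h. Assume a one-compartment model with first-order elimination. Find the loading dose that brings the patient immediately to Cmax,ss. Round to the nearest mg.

f = (1/2)^(38/12) ≈ 0.111362; accumulation ratio R = 1/(1−f) ≈ 1.12532.
Loading dose to hit Cmax,ss on first dose: D_load = D_maint·R ≈ 873 × 1.12532 ≈ 982.40 mg.

982 mg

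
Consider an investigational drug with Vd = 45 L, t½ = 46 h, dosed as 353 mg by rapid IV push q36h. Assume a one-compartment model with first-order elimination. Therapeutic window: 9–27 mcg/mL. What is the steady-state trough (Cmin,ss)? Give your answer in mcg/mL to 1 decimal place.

k = ln2/t½ = ln2/46 ≈ 0.015068 h⁻¹; fraction remaining f = e^(−kτ) = e^(−0.015068×36) ≈ 0.5813.
Accumulation ratio R = 1/(1 − f) ≈ 1/0.4187 ≈ 2.3883.
Single-dose peak C₀ = D/Vd = 353/45 ≈ 7.844 mcg/mL.
Steady-state peak Cmax,ss = C₀·R ≈ 7.844 × 2.3883 ≈ 18.734 mcg/mL.
One interval later, Cmin,ss = Cmax,ss·e^(−kτ) ≈ 18.734 × 0.5813 ≈ 10.890 mcg/mL.
Trough 10.9 mcg/mL vs MEC 9 mcg/mL: adequate.

10.9 mcg/mL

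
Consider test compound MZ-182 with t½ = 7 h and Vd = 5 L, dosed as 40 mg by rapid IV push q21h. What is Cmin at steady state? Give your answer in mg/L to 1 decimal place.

The dosing interval is 3 half-lives, so f = 2^(−3) = 0.125.
Accumulation ratio R = 1/(1 − f) = 1/0.875 = 8/7.
Single-dose peak C₀ = D/Vd = 40/5 = 8 mg/L.
Steady-state peak Cmax,ss = C₀·R = 8 × 8/7 ≈ 9.143 mg/L.
Steady-state trough Cmin,ss = Cmax,ss·f ≈ 9.143 × 0.125 ≈ 1.143 mg/L.

1.1 mg/L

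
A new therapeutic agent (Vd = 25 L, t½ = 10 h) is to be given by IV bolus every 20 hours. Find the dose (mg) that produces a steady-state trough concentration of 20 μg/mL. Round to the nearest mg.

τ/t½ = 20/10 ≈ 2, so f = (1/2)^(20/10) ≈ 0.250000.
Cmin,ss = (D/Vd)·f/(1−f), so D = Cmin,ss·Vd·(1−f)/f.
D = 20 × 25 × (1−f)/f ≈ 20 × 25 × 3.00000 ≈ 1500.00 mg.

1500 mg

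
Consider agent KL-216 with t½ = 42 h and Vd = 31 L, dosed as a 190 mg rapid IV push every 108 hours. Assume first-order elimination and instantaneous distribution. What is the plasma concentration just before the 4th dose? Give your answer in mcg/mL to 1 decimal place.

f = (1/2)^(τ/t½) = (1/2)^(108/42) ≈ 0.1682.
C₀ = D/Vd = 190/31 ≈ 6.129 mcg/mL.
Before the 4th dose, 3 doses have been given. Superposition: Cmin = C₀·(f + f² + … + f^3).
≈ 6.129 × (0.1682 + 0.0283 + 0.0048) ≈ 6.129 × 0.2013 ≈ 1.234 mcg/mL.

1.2 mcg/mL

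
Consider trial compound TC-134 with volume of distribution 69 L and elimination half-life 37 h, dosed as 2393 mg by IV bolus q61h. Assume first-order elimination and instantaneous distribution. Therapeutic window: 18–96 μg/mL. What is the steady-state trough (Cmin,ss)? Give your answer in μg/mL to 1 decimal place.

k = ln2/t½ = ln2/37 ≈ 0.018734 h⁻¹; fraction remaining f = e^(−kτ) = e^(−0.018734×61) ≈ 0.3189.
At steady state, accumulation factor R = 1/(1 − e^(−kτ)) ≈ 1.4682.
Each bolus raises the concentration by D/Vd = 2393/69 ≈ 34.681 μg/mL.
Cmax,ss = C₀/(1 − f) ≈ 34.681/0.6811 ≈ 50.919 μg/mL.
Steady-state trough Cmin,ss = Cmax,ss·f ≈ 50.919 × 0.3189 ≈ 16.238 μg/mL.
Trough 16.2 μg/mL vs MEC 18 μg/mL: subtherapeutic.

16.2 μg/mL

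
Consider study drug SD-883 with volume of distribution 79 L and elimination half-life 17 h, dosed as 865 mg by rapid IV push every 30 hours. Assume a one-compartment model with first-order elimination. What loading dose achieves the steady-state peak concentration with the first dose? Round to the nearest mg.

1226 mg

f = (1/2)^(30/17) ≈ 0.294287; accumulation ratio R = 1/(1−f) ≈ 1.41701.
Loading dose to hit Cmax,ss on first dose: D_load = D_maint·R ≈ 865 × 1.41701 ≈ 1225.71 mg.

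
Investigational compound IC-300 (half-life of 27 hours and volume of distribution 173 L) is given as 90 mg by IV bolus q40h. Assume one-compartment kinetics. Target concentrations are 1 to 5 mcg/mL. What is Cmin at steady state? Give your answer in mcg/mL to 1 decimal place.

0.3 mcg/mL

Over one 40-h interval, 40/27 ≈ 1.4815 half-lives elapse, leaving f ≈ 0.3581 of each dose.
At steady state, accumulation factor R = 1/(1 − e^(−kτ)) ≈ 1.5579.
Single-dose peak C₀ = D/Vd = 90/173 ≈ 0.520 mcg/mL.
Cmax,ss = C₀/(1 − f) ≈ 0.520/0.6419 ≈ 0.810 mcg/mL.
One interval later, Cmin,ss = Cmax,ss·e^(−kτ) ≈ 0.810 × 0.3581 ≈ 0.290 mcg/mL.
Trough 0.3 mcg/mL vs MEC 1 mcg/mL: subtherapeutic.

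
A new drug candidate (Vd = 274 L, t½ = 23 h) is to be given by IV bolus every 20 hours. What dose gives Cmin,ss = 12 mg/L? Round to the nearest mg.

τ/t½ = 20/23 ≈ 0.86957, so f = (1/2)^(20/23) ≈ 0.547312.
Cmin,ss = (D/Vd)·f/(1−f), so D = Cmin,ss·Vd·(1−f)/f.
D = 12 × 274 × (1−f)/f ≈ 12 × 274 × 0.82711 ≈ 2719.54 mg.

2720 mg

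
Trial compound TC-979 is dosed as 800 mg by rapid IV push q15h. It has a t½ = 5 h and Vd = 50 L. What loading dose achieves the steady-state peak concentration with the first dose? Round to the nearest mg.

f = (1/2)^(15/5) ≈ 0.125000; accumulation ratio R = 1/(1−f) ≈ 1.14286.
Loading dose to hit Cmax,ss on first dose: D_load = D_maint·R ≈ 800 × 1.14286 ≈ 914.29 mg.

914 mg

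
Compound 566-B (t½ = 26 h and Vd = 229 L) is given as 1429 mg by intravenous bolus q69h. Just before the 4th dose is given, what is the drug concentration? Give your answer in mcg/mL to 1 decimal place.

f = (1/2)^(τ/t½) = (1/2)^(69/26) ≈ 0.1589.
C₀ = D/Vd = 1429/229 ≈ 6.240 mcg/mL.
Before the 4th dose, 3 doses have been given. Superposition: Cmin = C₀·(f + f² + … + f^3).
≈ 6.240 × (0.1589 + 0.0252 + 0.0040) ≈ 6.240 × 0.1881 ≈ 1.174 mcg/mL.

1.2 mcg/mL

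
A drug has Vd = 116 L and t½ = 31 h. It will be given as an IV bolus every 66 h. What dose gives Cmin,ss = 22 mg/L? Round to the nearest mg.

τ/t½ = 66/31 ≈ 2.129, so f = (1/2)^(66/31) ≈ 0.228611.
Cmin,ss = (D/Vd)·f/(1−f), so D = Cmin,ss·Vd·(1−f)/f.
D = 22 × 116 × (1−f)/f ≈ 22 × 116 × 3.37424 ≈ 8611.06 mg.

8611 mg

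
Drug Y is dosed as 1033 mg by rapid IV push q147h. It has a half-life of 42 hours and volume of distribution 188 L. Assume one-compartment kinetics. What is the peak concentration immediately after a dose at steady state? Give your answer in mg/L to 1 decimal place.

6.0 mg/L

Over one 147-h interval, 147/42 ≈ 3.5 half-lives elapse, leaving f ≈ 0.0884 of each dose.
Accumulation ratio R = 1/(1 − f) ≈ 1/0.9116 ≈ 1.0970.
Single-dose peak C₀ = D/Vd = 1033/188 ≈ 5.495 mg/L.
Cmax,ss = C₀/(1 − f) ≈ 5.495/0.9116 ≈ 6.028 mg/L.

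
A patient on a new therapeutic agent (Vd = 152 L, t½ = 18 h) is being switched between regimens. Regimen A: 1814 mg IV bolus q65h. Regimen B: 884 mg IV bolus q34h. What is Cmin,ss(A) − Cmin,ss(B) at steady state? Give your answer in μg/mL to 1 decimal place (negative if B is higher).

-1.1 μg/mL

Regimen A: f = (1/2)^(65/18) ≈ 0.0818; Cmin,ss = (1814/152)·f/(1−f) ≈ 1.063 μg/mL.
Regimen B: f = (1/2)^(34/18) ≈ 0.2700; Cmin,ss = (884/152)·f/(1−f) ≈ 2.151 μg/mL.
Difference ≈ 1.063 − 2.151 ≈ -1.088 μg/mL.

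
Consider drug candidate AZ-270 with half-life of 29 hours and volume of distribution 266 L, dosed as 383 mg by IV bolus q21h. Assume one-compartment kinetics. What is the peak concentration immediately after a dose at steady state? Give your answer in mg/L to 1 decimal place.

τ/t½ = 21/29 ≈ 0.72414, so fraction remaining f = (1/2)^(21/29) ≈ 0.6054.
At steady state, accumulation factor R = 1/(1 − e^(−kτ)) ≈ 2.5342.
Single-dose peak C₀ = D/Vd = 383/266 ≈ 1.440 mg/L.
Cmax,ss = C₀/(1 − f) ≈ 1.440/0.3946 ≈ 3.649 mg/L.

3.6 mg/L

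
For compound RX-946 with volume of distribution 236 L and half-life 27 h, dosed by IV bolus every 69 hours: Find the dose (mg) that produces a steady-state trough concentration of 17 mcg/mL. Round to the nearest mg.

19574 mg

τ/t½ = 69/27 ≈ 2.5556, so f = (1/2)^(69/27) ≈ 0.170099.
Cmin,ss = (D/Vd)·f/(1−f), so D = Cmin,ss·Vd·(1−f)/f.
D = 17 × 236 × (1−f)/f ≈ 17 × 236 × 4.87893 ≈ 19574.27 mg.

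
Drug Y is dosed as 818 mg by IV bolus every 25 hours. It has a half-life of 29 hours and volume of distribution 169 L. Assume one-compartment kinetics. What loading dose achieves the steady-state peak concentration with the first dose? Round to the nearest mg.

1818 mg

f = (1/2)^(25/29) ≈ 0.550163; accumulation ratio R = 1/(1−f) ≈ 2.22303.
Loading dose to hit Cmax,ss on first dose: D_load = D_maint·R ≈ 818 × 2.22303 ≈ 1818.44 mg.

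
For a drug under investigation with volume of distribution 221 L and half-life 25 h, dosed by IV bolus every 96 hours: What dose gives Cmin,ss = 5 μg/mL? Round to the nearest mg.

14719 mg

τ/t½ = 96/25 ≈ 3.84, so f = (1/2)^(96/25) ≈ 0.069830.
Cmin,ss = (D/Vd)·f/(1−f), so D = Cmin,ss·Vd·(1−f)/f.
D = 5 × 221 × (1−f)/f ≈ 5 × 221 × 13.32049 ≈ 14719.14 mg.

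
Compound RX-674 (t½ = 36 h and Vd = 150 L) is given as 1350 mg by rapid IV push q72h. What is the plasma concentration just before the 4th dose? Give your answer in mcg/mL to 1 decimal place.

3.0 mcg/mL

f = (1/2)^(τ/t½) = (1/2)^(72/36) ≈ 0.2500.
C₀ = D/Vd = 1350/150 ≈ 9.000 mcg/mL.
Before the 4th dose, 3 doses have been given. Superposition: Cmin = C₀·(f + f² + … + f^3).
≈ 9.000 × (0.2500 + 0.0625 + 0.0156) ≈ 9.000 × 0.3281 ≈ 2.953 mcg/mL.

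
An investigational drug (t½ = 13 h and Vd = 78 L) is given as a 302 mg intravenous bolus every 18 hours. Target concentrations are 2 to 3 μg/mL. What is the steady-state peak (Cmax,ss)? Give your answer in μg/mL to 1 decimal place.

τ/t½ = 18/13 ≈ 1.3846, so fraction remaining f = (1/2)^(18/13) ≈ 0.3830.
Accumulation ratio R = 1/(1 − f) ≈ 1/0.6170 ≈ 1.6207.
Single-dose peak C₀ = D/Vd = 302/78 ≈ 3.872 μg/mL.
Steady-state peak Cmax,ss = C₀·R ≈ 3.872 × 1.6207 ≈ 6.275 μg/mL.
Peak 6.3 μg/mL vs MTC 3 μg/mL: exceeds toxic threshold.

6.3 μg/mL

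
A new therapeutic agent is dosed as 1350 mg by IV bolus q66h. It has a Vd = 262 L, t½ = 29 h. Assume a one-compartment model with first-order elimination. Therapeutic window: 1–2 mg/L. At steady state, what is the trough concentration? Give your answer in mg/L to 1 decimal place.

1.3 mg/L

Over one 66-h interval, 66/29 ≈ 2.2759 half-lives elapse, leaving f ≈ 0.2065 of each dose.
At steady state, accumulation factor R = 1/(1 − e^(−kτ)) ≈ 1.2602.
Each bolus raises the concentration by D/Vd = 1350/262 ≈ 5.153 mg/L.
Steady-state peak Cmax,ss = C₀·R ≈ 5.153 × 1.2602 ≈ 6.494 mg/L.
One interval later, Cmin,ss = Cmax,ss·e^(−kτ) ≈ 6.494 × 0.2065 ≈ 1.341 mg/L.
Trough 1.3 mg/L vs MEC 1 mg/L: adequate.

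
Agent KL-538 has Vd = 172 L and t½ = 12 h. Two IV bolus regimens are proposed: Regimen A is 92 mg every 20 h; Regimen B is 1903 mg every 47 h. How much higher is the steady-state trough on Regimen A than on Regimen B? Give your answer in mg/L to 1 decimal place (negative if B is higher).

Regimen A: f = (1/2)^(20/12) ≈ 0.3150; Cmin,ss = (92/172)·f/(1−f) ≈ 0.246 mg/L.
Regimen B: f = (1/2)^(47/12) ≈ 0.0662; Cmin,ss = (1903/172)·f/(1−f) ≈ 0.784 mg/L.
Difference ≈ 0.246 − 0.784 ≈ -0.538 mg/L.

-0.5 mg/L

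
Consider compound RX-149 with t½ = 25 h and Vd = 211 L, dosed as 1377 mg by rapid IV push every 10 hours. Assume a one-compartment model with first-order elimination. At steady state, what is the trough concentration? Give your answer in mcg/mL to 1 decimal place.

20.4 mcg/mL

Over one 10-h interval, 10/25 ≈ 0.4 half-lives elapse, leaving f ≈ 0.7579 of each dose.
Accumulation ratio R = 1/(1 − f) ≈ 1/0.2421 ≈ 4.1305.
Single-dose peak C₀ = D/Vd = 1377/211 ≈ 6.526 mcg/mL.
Cmax,ss = C₀/(1 − f) ≈ 6.526/0.2421 ≈ 26.956 mcg/mL.
One interval later, Cmin,ss = Cmax,ss·e^(−kτ) ≈ 26.956 × 0.7579 ≈ 20.430 mcg/mL.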